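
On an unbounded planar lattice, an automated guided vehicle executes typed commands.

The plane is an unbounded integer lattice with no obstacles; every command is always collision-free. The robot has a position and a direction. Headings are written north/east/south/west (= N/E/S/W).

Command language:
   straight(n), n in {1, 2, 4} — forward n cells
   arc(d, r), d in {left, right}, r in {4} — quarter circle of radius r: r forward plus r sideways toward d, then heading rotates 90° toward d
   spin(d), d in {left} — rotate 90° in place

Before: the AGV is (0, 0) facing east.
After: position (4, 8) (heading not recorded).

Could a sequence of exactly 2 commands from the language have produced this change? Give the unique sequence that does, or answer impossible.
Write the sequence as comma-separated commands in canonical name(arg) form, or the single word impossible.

key: order matters: swapping arc(left, 4) and straight(4) lands elsewhere
begin: (0, 0) facing east
[1] after arc(left, 4): (4, 4) facing north
[2] after straight(4): (4, 8) facing north
no other 2-command option fits: unique.

arc(left, 4), straight(4)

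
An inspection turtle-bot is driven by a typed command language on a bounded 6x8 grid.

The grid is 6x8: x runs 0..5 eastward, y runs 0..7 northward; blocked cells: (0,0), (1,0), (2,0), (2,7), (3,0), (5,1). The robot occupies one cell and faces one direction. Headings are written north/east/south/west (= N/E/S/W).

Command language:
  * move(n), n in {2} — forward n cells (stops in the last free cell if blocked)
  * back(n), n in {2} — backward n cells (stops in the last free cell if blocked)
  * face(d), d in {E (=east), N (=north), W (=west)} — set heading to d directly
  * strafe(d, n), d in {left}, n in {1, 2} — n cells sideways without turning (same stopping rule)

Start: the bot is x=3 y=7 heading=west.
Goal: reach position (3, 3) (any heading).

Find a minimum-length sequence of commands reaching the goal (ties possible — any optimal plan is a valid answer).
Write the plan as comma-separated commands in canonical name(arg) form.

strafe(left, 2), strafe(left, 2)

from: x=3 y=7 heading=west
t=1 strafe(left, 2) ⇒ x=3 y=5 heading=west
t=2 strafe(left, 2) ⇒ x=3 y=3 heading=west
shorter routes all fall short; 2 is best.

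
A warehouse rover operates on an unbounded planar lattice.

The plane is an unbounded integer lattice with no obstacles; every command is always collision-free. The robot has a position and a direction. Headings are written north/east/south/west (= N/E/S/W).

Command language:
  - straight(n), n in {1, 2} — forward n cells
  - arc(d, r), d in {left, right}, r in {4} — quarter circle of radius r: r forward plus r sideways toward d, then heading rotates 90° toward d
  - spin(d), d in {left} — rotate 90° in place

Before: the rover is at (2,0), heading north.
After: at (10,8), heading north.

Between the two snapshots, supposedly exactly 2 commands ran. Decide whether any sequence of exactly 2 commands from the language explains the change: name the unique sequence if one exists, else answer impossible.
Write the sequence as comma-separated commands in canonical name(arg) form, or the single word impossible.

arc(right, 4), arc(left, 4)

key: heading stays N — rotations cancel among the 2 commands
from: at (2,0), heading north
step 1 (arc(right, 4)): at (6,4), heading east
step 2 (arc(left, 4)): at (10,8), heading north
no rival 2-sequence matches.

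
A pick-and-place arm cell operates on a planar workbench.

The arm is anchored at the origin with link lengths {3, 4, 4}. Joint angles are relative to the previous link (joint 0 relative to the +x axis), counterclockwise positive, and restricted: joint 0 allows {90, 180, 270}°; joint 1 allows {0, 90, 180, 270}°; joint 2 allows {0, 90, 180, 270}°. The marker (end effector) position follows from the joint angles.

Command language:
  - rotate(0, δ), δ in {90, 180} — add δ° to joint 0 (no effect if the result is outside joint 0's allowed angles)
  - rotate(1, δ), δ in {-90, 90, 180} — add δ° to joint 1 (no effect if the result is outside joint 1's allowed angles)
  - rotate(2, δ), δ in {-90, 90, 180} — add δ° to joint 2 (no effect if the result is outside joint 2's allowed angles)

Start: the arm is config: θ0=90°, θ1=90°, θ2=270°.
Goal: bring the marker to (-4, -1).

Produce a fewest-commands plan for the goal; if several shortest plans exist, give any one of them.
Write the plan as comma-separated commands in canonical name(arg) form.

rotate(2, 180)

t0: config: θ0=90°, θ1=90°, θ2=270°
1. rotate(2, 180) → config: θ0=90°, θ1=90°, θ2=90°
minimal: 1 command(s), checked below 1.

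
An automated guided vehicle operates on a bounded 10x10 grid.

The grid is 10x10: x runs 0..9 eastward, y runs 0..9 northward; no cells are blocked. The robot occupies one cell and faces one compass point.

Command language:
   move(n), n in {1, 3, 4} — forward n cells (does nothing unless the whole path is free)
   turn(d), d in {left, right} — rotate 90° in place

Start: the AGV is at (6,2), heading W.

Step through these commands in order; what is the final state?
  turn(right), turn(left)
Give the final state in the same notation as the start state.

t0: at (6,2), heading W
1. turn(right) → at (6,2), heading N
2. turn(left) → at (6,2), heading W

at (6,2), heading W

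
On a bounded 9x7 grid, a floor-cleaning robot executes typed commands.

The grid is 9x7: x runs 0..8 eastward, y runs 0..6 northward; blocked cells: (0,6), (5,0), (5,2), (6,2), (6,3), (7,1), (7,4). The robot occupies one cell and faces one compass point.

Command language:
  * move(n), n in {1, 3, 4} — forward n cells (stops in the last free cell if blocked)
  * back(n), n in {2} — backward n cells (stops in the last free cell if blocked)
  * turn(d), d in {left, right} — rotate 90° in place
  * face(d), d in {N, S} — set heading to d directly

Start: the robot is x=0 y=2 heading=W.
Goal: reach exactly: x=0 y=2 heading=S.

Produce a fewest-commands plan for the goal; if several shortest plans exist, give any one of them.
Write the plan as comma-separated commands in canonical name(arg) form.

initial: x=0 y=2 heading=W
1. face(S) → x=0 y=2 heading=S
shorter routes all fall short; 1 is best.

face(S)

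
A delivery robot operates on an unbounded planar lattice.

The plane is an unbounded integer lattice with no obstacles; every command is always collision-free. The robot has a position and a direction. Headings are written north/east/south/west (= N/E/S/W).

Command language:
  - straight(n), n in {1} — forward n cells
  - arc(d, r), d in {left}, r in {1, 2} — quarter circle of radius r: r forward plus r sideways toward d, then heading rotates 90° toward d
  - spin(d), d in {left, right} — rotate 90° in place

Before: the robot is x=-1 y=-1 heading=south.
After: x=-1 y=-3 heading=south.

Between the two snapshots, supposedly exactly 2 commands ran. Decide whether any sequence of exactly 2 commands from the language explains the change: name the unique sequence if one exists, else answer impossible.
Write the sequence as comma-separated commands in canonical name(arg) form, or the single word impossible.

key: still facing S at the end — nothing in the sequence rotates
start: x=-1 y=-1 heading=south
1. straight(1) → x=-1 y=-2 heading=south
2. straight(1) → x=-1 y=-3 heading=south
no rival 2-sequence matches.

straight(1), straight(1)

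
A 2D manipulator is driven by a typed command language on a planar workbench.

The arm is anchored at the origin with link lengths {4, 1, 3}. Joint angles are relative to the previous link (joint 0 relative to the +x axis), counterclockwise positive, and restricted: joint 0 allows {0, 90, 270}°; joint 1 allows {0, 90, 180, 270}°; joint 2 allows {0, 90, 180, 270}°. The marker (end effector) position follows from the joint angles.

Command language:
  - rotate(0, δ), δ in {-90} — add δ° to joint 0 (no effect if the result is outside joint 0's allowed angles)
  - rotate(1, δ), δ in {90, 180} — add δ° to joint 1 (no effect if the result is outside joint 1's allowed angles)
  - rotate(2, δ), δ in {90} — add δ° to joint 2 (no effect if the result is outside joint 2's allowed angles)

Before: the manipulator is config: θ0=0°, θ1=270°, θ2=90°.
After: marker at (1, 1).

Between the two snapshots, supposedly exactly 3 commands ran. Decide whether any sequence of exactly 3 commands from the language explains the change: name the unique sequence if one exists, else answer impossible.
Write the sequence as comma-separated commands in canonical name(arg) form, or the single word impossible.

initial: config: θ0=0°, θ1=270°, θ2=90°
t=1 rotate(1, 180) ⇒ config: θ0=0°, θ1=90°, θ2=90°
t=2 rotate(1, 180) ⇒ config: θ0=0°, θ1=270°, θ2=90°
t=3 rotate(1, 180) ⇒ config: θ0=0°, θ1=90°, θ2=90°
no rival 3-sequence matches.

rotate(1, 180), rotate(1, 180), rotate(1, 180)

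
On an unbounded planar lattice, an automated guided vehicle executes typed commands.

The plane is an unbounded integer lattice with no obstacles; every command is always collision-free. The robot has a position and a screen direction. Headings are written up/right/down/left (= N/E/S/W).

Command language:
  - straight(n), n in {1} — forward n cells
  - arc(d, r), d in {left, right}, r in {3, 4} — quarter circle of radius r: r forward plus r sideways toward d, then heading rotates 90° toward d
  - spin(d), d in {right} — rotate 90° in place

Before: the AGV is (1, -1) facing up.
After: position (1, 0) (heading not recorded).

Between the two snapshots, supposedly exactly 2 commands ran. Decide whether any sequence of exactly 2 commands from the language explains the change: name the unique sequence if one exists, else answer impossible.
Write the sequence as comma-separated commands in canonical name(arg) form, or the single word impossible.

straight(1), spin(right)

key: order matters: swapping straight(1) and spin(right) lands elsewhere
initial: (1, -1) facing up
step 1 (straight(1)): (1, 0) facing up
step 2 (spin(right)): (1, 0) facing right
uniquely the one of 36 2-step routes that fits.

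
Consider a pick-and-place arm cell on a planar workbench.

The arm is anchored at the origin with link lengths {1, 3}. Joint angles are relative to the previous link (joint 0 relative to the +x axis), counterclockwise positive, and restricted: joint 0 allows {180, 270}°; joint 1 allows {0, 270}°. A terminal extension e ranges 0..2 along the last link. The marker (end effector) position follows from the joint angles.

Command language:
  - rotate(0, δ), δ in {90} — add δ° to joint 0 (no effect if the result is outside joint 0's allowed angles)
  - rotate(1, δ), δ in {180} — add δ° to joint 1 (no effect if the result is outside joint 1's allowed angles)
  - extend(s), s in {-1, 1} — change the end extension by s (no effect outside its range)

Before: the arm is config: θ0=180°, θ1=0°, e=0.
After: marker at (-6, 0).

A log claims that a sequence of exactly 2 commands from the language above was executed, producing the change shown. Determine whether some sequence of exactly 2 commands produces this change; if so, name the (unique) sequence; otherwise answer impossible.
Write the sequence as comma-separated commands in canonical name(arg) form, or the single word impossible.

extend(1), extend(1)

start: config: θ0=180°, θ1=0°, e=0
t=1 extend(1) ⇒ config: θ0=180°, θ1=0°, e=1
t=2 extend(1) ⇒ config: θ0=180°, θ1=0°, e=2
no rival 2-sequence matches.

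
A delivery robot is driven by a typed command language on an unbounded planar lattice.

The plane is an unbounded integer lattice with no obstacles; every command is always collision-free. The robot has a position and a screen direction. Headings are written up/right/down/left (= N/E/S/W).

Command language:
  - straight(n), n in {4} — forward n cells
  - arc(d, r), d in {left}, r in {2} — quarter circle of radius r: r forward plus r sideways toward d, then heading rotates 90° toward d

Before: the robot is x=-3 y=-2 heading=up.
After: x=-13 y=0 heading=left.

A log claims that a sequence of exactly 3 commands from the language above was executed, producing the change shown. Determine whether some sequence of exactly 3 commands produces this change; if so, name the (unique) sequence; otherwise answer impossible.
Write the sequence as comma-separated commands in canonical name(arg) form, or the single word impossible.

arc(left, 2), straight(4), straight(4)

key: order matters: swapping arc(left, 2) and straight(4) lands elsewhere
t0: x=-3 y=-2 heading=up
step 1 (arc(left, 2)): x=-5 y=0 heading=left
step 2 (straight(4)): x=-9 y=0 heading=left
step 3 (straight(4)): x=-13 y=0 heading=left
all 8 alternatives checked — unique.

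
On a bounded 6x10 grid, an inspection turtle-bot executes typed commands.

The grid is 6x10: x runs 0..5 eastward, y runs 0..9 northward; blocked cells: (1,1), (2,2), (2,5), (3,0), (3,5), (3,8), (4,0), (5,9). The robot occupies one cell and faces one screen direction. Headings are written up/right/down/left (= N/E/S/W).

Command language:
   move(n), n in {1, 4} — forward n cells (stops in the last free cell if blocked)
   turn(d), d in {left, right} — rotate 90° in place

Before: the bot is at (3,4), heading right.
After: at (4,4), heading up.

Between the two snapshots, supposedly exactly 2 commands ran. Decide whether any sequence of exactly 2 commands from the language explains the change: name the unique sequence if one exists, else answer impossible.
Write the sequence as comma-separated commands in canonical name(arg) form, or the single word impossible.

key: cell and facing (now N) both changed — the 2 commands mix motion and turning
start: at (3,4), heading right
1. move(1) → at (4,4), heading right
2. turn(left) → at (4,4), heading up
no rival 2-sequence matches.

move(1), turn(left)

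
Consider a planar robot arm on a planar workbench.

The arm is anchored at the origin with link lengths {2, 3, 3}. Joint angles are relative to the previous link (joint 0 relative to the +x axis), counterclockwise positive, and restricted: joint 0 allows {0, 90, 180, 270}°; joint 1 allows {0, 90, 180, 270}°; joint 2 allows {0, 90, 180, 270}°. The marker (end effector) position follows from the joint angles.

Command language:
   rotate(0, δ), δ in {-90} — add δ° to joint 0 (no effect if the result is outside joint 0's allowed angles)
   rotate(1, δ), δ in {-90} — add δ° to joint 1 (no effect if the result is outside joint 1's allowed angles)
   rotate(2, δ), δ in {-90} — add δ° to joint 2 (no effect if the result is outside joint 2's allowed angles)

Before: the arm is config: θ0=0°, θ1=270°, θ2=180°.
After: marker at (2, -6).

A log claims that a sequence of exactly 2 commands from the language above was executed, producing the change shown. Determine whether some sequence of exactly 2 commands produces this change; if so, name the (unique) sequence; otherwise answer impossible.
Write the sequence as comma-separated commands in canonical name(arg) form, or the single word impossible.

rotate(2, -90), rotate(2, -90)

start: config: θ0=0°, θ1=270°, θ2=180°
1. rotate(2, -90) → config: θ0=0°, θ1=270°, θ2=90°
2. rotate(2, -90) → config: θ0=0°, θ1=270°, θ2=0°
no other 2-command option fits: unique.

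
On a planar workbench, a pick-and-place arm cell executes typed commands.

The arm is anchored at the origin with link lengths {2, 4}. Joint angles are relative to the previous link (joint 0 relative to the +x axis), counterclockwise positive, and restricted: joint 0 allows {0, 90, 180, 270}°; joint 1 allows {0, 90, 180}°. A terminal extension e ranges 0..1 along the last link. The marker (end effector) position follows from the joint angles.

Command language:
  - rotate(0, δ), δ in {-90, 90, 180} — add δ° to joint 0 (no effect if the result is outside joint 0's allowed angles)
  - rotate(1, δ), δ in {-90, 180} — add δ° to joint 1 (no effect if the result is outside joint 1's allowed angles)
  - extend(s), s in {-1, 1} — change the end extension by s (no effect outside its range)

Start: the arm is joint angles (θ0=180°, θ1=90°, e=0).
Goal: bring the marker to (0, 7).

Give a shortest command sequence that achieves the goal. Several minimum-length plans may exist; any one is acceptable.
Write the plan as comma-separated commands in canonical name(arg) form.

extend(1), rotate(0, -90), rotate(1, -90)

from: joint angles (θ0=180°, θ1=90°, e=0)
t=1 extend(1) ⇒ joint angles (θ0=180°, θ1=90°, e=1)
t=2 rotate(0, -90) ⇒ joint angles (θ0=90°, θ1=90°, e=1)
t=3 rotate(1, -90) ⇒ joint angles (θ0=90°, θ1=0°, e=1)
nothing shorter than 3 reaches the goal.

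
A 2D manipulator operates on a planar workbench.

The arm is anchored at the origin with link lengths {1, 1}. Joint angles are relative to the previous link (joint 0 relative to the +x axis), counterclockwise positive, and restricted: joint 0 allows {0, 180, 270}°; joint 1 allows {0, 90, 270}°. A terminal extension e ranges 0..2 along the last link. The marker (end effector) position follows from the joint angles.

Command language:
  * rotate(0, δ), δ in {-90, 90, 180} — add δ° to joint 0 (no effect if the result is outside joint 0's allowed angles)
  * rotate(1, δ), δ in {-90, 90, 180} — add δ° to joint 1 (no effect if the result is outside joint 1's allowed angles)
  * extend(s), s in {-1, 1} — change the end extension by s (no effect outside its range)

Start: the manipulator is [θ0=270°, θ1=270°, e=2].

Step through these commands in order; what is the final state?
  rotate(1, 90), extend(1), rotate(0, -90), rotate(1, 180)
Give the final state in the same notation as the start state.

[θ0=180°, θ1=0°, e=2]

from: [θ0=270°, θ1=270°, e=2]
step 1 (rotate(1, 90)): [θ0=270°, θ1=0°, e=2]
step 2 (extend(1)): [θ0=270°, θ1=0°, e=2]
step 3 (rotate(0, -90)): [θ0=180°, θ1=0°, e=2]
step 4 (rotate(1, 180)): [θ0=180°, θ1=0°, e=2]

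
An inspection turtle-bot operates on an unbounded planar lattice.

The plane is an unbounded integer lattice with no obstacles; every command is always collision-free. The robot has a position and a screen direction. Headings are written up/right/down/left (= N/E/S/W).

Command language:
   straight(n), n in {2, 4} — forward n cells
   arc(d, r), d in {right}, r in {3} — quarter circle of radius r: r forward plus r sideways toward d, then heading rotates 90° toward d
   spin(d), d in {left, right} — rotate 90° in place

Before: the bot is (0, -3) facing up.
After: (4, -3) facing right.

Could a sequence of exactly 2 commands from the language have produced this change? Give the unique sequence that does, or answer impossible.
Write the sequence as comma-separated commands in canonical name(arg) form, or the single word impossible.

key: order matters: swapping spin(right) and straight(4) lands elsewhere
begin: (0, -3) facing up
t=1 spin(right) ⇒ (0, -3) facing right
t=2 straight(4) ⇒ (4, -3) facing right
no rival 2-sequence matches.

spin(right), straight(4)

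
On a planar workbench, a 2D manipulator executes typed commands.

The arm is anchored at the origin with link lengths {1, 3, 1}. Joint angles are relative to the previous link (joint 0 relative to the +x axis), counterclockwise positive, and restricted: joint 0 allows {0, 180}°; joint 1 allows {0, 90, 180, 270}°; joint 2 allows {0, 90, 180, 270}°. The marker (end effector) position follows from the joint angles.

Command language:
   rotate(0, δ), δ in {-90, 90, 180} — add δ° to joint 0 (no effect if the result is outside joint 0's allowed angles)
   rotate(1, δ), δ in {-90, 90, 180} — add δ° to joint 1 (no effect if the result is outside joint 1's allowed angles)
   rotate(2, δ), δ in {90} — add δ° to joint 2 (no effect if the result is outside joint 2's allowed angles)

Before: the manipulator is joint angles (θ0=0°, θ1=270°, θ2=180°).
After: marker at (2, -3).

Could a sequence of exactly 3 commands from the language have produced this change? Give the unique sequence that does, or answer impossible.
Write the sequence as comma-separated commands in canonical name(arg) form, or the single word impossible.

from: joint angles (θ0=0°, θ1=270°, θ2=180°)
1. rotate(2, 90) → joint angles (θ0=0°, θ1=270°, θ2=270°)
2. rotate(2, 90) → joint angles (θ0=0°, θ1=270°, θ2=0°)
3. rotate(2, 90) → joint angles (θ0=0°, θ1=270°, θ2=90°)
all 343 alternatives checked — unique.

rotate(2, 90), rotate(2, 90), rotate(2, 90)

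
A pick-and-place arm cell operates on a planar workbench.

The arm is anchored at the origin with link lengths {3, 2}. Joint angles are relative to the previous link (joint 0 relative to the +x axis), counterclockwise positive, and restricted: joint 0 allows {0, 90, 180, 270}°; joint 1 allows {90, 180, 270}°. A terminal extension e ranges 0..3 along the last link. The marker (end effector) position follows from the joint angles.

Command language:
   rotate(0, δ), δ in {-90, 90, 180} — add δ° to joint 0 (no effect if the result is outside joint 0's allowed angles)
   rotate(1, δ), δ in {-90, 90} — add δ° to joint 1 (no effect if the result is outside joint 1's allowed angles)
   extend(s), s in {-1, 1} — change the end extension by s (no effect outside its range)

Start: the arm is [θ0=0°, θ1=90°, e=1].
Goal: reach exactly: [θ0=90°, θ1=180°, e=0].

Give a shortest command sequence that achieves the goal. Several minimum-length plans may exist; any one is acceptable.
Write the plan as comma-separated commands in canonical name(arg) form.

rotate(0, 90), rotate(1, 90), extend(-1)

from: [θ0=0°, θ1=90°, e=1]
t=1 rotate(0, 90) ⇒ [θ0=90°, θ1=90°, e=1]
t=2 rotate(1, 90) ⇒ [θ0=90°, θ1=180°, e=1]
t=3 extend(-1) ⇒ [θ0=90°, θ1=180°, e=0]
nothing shorter than 3 reaches the goal.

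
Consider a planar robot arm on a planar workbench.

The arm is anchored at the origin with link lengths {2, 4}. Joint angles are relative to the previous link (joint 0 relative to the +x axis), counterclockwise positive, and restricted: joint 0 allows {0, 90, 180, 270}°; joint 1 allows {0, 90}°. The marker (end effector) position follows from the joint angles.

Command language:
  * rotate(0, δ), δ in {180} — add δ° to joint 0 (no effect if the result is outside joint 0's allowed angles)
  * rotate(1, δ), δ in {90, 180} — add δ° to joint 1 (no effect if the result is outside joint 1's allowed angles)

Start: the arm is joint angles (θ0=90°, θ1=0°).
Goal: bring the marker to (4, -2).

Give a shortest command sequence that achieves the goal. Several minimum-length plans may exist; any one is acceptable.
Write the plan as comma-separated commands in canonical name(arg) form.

begin: joint angles (θ0=90°, θ1=0°)
step 1 (rotate(0, 180)): joint angles (θ0=270°, θ1=0°)
step 2 (rotate(1, 90)): joint angles (θ0=270°, θ1=90°)
nothing shorter than 2 reaches the goal.

rotate(0, 180), rotate(1, 90)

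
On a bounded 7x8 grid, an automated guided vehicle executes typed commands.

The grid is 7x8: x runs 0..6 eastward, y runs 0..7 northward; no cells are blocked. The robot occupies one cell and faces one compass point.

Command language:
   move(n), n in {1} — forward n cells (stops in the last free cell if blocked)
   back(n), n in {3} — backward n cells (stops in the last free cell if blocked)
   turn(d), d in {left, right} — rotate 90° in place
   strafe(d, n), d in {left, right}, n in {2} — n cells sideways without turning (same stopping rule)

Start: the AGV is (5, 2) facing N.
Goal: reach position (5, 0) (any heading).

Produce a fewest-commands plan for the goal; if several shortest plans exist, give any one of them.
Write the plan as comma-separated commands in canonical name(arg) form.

t0: (5, 2) facing N
t=1 back(3) ⇒ (5, 0) facing N
nothing shorter than 1 reaches the goal.

back(3)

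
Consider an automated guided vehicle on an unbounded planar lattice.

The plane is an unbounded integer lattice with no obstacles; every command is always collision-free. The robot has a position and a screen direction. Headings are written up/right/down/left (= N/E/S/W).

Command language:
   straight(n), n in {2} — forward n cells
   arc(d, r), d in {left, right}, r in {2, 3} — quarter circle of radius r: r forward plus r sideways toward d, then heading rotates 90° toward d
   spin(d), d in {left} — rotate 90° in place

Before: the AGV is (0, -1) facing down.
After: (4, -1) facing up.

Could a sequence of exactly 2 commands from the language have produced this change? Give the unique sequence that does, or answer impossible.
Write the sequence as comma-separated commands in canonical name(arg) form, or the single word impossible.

arc(left, 2), arc(left, 2)

key: position moved to (4,-1) AND the heading swung to N — translation plus rotation needed
from: (0, -1) facing down
1. arc(left, 2) → (2, -3) facing right
2. arc(left, 2) → (4, -1) facing up
no other 2-command option fits: unique.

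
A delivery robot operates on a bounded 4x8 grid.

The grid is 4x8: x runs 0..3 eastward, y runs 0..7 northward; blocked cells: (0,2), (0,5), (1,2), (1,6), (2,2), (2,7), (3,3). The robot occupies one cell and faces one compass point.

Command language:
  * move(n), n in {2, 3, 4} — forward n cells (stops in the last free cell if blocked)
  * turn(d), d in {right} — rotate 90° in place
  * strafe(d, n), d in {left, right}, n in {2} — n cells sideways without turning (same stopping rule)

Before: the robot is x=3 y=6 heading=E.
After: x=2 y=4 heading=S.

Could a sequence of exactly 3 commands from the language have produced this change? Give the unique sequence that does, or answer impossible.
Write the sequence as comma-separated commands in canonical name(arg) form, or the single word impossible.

turn(right), strafe(right, 2), move(2)

key: strafe(right, 2) is stopped early by the blocked cell at (1,6)
from: x=3 y=6 heading=E
[1] after turn(right): x=3 y=6 heading=S
[2] after strafe(right, 2): x=2 y=6 heading=S
[3] after move(2): x=2 y=4 heading=S
no other 3-command option fits: unique.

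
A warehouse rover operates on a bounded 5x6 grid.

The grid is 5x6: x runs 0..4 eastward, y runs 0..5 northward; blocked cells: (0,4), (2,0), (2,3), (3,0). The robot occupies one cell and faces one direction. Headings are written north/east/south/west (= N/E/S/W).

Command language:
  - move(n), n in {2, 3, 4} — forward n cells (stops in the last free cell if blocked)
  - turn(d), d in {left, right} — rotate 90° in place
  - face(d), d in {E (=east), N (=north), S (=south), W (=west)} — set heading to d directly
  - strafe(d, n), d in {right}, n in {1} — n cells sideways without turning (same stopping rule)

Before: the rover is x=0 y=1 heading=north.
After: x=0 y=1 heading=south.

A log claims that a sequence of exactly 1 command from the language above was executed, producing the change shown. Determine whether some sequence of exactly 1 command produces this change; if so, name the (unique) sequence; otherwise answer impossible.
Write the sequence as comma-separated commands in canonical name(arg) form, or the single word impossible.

key: (0,1) unchanged — the single command moves nothing
start: x=0 y=1 heading=north
[1] after face(S): x=0 y=1 heading=south
no other 1-command option fits: unique.

face(S)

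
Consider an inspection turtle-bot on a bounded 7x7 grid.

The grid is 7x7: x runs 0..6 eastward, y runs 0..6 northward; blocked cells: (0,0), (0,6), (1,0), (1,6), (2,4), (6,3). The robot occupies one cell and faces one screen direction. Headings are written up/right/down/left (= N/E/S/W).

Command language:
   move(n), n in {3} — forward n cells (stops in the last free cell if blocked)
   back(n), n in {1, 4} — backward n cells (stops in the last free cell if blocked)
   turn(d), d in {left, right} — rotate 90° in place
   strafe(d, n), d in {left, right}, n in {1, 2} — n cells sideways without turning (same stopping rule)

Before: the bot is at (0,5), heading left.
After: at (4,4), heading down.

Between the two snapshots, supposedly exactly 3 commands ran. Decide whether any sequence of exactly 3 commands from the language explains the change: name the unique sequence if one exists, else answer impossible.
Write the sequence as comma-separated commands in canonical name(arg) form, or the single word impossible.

back(4), strafe(left, 1), turn(left)

key: order matters: swapping back(4) and turn(left) lands elsewhere
from: at (0,5), heading left
step 1 (back(4)): at (4,5), heading left
step 2 (strafe(left, 1)): at (4,4), heading left
step 3 (turn(left)): at (4,4), heading down
no rival 3-sequence matches.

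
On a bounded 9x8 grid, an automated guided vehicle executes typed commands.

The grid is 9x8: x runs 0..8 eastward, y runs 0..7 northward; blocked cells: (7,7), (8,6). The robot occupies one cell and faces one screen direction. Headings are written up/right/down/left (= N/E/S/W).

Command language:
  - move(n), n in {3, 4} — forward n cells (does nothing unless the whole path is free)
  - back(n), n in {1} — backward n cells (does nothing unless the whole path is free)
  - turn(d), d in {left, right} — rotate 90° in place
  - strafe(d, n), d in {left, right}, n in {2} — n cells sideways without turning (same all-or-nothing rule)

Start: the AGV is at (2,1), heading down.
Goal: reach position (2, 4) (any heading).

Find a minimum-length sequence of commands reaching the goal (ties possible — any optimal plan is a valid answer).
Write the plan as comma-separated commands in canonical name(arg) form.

start: at (2,1), heading down
t=1 turn(left) ⇒ at (2,1), heading right
t=2 turn(left) ⇒ at (2,1), heading up
t=3 move(3) ⇒ at (2,4), heading up
no 2-step plan works, so 3 is optimal.

turn(left), turn(left), move(3)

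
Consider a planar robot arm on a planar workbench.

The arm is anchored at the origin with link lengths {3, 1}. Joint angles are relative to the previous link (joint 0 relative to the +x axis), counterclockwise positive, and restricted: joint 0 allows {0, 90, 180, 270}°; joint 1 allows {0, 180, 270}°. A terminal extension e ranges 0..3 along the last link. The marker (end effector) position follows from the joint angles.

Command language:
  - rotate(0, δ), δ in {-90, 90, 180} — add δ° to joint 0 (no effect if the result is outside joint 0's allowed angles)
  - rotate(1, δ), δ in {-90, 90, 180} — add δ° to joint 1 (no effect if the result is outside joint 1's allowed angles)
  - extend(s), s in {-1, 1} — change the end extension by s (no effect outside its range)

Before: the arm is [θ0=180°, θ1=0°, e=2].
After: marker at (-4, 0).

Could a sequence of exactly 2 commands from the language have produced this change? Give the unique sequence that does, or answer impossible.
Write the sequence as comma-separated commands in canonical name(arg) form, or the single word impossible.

initial: [θ0=180°, θ1=0°, e=2]
1. extend(-1) → [θ0=180°, θ1=0°, e=1]
2. extend(-1) → [θ0=180°, θ1=0°, e=0]
uniquely the one of 64 2-step routes that fits.

extend(-1), extend(-1)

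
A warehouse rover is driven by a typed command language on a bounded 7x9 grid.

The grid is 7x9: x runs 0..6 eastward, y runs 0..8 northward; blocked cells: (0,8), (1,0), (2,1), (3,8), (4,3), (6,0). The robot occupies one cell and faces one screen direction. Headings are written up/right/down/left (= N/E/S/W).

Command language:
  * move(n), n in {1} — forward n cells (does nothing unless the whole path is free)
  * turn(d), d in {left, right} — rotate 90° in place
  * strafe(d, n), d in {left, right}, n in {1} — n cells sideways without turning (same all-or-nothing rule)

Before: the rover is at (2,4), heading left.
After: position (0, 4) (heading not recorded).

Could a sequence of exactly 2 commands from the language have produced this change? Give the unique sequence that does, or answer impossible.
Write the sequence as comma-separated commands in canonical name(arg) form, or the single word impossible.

move(1), move(1)

begin: at (2,4), heading left
[1] after move(1): at (1,4), heading left
[2] after move(1): at (0,4), heading left
all 25 alternatives checked — unique.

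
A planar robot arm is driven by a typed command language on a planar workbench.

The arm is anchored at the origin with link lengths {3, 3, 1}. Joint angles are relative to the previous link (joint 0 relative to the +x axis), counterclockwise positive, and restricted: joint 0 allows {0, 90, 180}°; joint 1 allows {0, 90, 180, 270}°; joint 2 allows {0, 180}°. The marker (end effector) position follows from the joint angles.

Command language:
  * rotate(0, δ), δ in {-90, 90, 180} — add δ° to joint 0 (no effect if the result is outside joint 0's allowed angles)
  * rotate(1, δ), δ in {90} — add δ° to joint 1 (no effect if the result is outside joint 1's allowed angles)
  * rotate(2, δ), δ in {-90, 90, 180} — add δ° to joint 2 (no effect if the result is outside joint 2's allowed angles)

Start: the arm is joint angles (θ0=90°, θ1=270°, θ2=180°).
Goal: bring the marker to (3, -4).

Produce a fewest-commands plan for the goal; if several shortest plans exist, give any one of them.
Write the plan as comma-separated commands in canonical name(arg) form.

initial: joint angles (θ0=90°, θ1=270°, θ2=180°)
t=1 rotate(2, 180) ⇒ joint angles (θ0=90°, θ1=270°, θ2=0°)
t=2 rotate(0, -90) ⇒ joint angles (θ0=0°, θ1=270°, θ2=0°)
no 1-step plan works, so 2 is optimal.

rotate(2, 180), rotate(0, -90)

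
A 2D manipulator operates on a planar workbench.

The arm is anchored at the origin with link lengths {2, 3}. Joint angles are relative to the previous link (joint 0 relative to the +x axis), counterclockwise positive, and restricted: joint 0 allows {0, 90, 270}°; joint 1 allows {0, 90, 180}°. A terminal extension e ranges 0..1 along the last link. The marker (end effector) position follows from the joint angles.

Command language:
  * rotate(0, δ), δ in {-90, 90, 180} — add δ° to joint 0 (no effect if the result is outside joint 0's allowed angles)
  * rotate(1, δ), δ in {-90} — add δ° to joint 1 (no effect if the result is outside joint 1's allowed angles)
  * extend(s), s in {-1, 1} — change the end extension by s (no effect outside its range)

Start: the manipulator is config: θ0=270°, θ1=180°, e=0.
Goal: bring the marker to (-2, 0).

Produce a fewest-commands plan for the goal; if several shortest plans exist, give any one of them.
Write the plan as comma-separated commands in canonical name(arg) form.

rotate(0, 90), extend(1)

initial: config: θ0=270°, θ1=180°, e=0
t=1 rotate(0, 90) ⇒ config: θ0=0°, θ1=180°, e=0
t=2 extend(1) ⇒ config: θ0=0°, θ1=180°, e=1
shorter routes all fall short; 2 is best.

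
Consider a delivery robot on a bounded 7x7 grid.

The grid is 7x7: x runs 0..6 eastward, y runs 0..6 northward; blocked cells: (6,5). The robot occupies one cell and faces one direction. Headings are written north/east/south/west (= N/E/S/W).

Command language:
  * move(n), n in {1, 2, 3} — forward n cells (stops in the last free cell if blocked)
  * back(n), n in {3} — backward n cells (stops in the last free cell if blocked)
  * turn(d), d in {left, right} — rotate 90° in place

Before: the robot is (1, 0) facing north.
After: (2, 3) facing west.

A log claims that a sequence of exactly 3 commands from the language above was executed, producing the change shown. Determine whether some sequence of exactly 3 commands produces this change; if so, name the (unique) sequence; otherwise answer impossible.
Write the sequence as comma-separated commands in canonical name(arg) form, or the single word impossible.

impossible

every 3-command combo misses the target.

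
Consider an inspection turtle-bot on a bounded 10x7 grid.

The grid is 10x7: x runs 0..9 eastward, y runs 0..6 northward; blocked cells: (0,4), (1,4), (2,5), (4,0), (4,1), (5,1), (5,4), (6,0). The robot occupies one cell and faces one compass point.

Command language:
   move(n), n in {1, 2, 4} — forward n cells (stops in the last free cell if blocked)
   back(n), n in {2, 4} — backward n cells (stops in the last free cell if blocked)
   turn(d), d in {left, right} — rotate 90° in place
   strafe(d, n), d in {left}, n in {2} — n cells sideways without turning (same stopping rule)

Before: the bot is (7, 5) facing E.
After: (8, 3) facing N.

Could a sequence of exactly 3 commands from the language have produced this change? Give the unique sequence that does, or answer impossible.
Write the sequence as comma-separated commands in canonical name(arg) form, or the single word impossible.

key: cell and facing (now N) both changed — the 3 commands mix motion and turning
initial: (7, 5) facing E
t=1 move(1) ⇒ (8, 5) facing E
t=2 turn(left) ⇒ (8, 5) facing N
t=3 back(2) ⇒ (8, 3) facing N
uniquely the one of 512 3-step routes that fits.

move(1), turn(left), back(2)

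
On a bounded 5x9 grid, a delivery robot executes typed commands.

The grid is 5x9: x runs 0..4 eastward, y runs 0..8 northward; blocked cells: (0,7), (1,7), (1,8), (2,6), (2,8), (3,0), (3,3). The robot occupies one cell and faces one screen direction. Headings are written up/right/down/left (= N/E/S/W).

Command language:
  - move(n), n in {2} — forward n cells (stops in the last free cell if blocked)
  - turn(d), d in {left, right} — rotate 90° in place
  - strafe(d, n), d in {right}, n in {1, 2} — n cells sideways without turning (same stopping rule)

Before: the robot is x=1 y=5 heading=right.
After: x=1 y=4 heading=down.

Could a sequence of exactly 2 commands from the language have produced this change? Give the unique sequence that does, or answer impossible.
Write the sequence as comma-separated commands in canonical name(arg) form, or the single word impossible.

key: position moved to (1,4) AND the heading swung to S — translation plus rotation needed
initial: x=1 y=5 heading=right
[1] after strafe(right, 1): x=1 y=4 heading=right
[2] after turn(right): x=1 y=4 heading=down
all 25 alternatives checked — unique.

strafe(right, 1), turn(right)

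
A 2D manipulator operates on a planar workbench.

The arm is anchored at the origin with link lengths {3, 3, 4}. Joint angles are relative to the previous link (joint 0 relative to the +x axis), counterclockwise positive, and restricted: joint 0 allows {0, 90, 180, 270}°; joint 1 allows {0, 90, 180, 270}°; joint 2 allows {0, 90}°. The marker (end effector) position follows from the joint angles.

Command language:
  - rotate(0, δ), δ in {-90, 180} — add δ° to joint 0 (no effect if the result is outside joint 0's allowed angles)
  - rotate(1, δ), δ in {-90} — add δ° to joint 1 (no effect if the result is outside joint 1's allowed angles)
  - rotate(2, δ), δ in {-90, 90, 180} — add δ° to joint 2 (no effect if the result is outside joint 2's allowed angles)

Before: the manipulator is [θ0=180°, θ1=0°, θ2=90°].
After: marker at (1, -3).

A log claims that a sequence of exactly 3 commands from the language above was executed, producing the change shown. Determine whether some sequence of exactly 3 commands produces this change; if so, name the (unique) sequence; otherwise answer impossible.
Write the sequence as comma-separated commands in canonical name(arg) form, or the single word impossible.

from: [θ0=180°, θ1=0°, θ2=90°]
1. rotate(1, -90) → [θ0=180°, θ1=270°, θ2=90°]
2. rotate(1, -90) → [θ0=180°, θ1=180°, θ2=90°]
3. rotate(1, -90) → [θ0=180°, θ1=90°, θ2=90°]
no other 3-command option fits: unique.

rotate(1, -90), rotate(1, -90), rotate(1, -90)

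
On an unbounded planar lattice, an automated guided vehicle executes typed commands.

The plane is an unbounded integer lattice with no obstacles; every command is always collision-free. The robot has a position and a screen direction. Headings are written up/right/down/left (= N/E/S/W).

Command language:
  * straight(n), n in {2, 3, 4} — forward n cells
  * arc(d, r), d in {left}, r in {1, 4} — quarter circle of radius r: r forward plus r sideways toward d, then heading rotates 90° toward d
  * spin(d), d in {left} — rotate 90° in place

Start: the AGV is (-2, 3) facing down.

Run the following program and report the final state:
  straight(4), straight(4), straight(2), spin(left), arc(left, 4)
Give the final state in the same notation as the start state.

(2, -3) facing up

begin: (-2, 3) facing down
[1] after straight(4): (-2, -1) facing down
[2] after straight(4): (-2, -5) facing down
[3] after straight(2): (-2, -7) facing down
[4] after spin(left): (-2, -7) facing right
[5] after arc(left, 4): (2, -3) facing up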